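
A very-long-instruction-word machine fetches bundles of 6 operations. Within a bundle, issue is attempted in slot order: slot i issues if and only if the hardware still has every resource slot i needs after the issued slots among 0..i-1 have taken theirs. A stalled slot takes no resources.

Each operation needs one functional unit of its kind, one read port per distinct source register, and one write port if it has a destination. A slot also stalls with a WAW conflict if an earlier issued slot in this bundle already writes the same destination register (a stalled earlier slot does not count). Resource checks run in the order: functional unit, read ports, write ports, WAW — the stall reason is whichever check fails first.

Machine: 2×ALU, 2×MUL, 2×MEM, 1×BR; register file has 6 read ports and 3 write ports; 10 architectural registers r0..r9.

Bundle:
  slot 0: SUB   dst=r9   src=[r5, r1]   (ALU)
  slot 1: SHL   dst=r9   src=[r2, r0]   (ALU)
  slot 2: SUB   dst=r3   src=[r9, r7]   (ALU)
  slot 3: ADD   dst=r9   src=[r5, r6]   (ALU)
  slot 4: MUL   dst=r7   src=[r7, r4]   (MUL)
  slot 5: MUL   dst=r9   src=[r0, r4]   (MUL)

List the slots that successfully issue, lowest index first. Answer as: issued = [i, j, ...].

issued = [0, 2, 4]

#0 ALU src=r5,r1 dispatched  <A:1 Mu:2 Ld:2 B:1 rd:4 wr:2>
#1 ALU src=r2,r0 held:WAW  <A:1 Mu:2 Ld:2 B:1 rd:4 wr:2>
#2 ALU src=r9,r7 dispatched  <A:0 Mu:2 Ld:2 B:1 rd:2 wr:1>
#3 ALU src=r5,r6 held:FU  <A:0 Mu:2 Ld:2 B:1 rd:2 wr:1>
#4 MUL src=r7,r4 dispatched  <A:0 Mu:1 Ld:2 B:1 rd:0 wr:0>
#5 MUL src=r0,r4 held:RD_PORT  <A:0 Mu:1 Ld:2 B:1 rd:0 wr:0>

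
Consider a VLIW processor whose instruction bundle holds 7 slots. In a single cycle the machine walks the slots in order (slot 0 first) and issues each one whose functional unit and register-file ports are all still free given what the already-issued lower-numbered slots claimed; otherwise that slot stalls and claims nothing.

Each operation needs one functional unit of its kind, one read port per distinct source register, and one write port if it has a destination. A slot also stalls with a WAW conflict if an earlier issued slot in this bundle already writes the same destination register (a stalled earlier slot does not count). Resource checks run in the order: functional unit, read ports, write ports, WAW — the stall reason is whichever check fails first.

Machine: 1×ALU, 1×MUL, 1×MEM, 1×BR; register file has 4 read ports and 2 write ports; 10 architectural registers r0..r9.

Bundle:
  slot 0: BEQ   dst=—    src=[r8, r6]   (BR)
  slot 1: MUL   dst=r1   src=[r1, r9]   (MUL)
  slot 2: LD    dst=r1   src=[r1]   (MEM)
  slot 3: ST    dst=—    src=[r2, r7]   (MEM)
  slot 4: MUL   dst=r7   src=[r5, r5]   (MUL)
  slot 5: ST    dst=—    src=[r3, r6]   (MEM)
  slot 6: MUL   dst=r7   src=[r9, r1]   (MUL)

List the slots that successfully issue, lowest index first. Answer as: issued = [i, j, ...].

slot 0 (BR): ISSUE — free A1,Mu1,Ld1,B0 rp2 wp2
slot 1 (MUL): ISSUE — free A1,Mu0,Ld1,B0 rp0 wp1
slot 2 (MEM): stall RD_PORT — free A1,Mu0,Ld1,B0 rp0 wp1
slot 3 (MEM): stall RD_PORT — free A1,Mu0,Ld1,B0 rp0 wp1
slot 4 (MUL): stall FU — free A1,Mu0,Ld1,B0 rp0 wp1
slot 5 (MEM): stall RD_PORT — free A1,Mu0,Ld1,B0 rp0 wp1
slot 6 (MUL): stall FU — free A1,Mu0,Ld1,B0 rp0 wp1

issued = [0, 1]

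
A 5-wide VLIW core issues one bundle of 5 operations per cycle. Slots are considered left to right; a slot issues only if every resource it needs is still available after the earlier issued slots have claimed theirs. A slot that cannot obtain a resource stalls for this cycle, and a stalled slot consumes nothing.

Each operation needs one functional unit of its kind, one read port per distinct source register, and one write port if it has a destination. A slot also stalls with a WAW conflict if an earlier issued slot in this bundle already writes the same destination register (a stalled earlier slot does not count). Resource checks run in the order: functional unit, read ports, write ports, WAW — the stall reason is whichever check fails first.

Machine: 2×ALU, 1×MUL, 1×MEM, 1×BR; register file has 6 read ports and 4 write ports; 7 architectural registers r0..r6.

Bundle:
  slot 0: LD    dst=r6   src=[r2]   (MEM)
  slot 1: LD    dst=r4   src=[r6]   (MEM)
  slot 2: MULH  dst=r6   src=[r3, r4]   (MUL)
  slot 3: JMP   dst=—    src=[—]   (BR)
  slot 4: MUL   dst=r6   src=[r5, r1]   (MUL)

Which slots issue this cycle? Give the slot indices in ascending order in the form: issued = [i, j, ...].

issued = [0, 3]

(0) want 1×MEM +1rd +1wr — yes → AL2|MU1|ME0|BR1|rd5|wr3
(1) want 1×MEM +1rd +1wr — FU → AL2|MU1|ME0|BR1|rd5|wr3
(2) want 1×MUL +2rd +1wr — WAW → AL2|MU1|ME0|BR1|rd5|wr3
(3) want 1×BR +0rd +0wr — yes → AL2|MU1|ME0|BR0|rd5|wr3
(4) want 1×MUL +2rd +1wr — WAW → AL2|MU1|ME0|BR0|rd5|wr3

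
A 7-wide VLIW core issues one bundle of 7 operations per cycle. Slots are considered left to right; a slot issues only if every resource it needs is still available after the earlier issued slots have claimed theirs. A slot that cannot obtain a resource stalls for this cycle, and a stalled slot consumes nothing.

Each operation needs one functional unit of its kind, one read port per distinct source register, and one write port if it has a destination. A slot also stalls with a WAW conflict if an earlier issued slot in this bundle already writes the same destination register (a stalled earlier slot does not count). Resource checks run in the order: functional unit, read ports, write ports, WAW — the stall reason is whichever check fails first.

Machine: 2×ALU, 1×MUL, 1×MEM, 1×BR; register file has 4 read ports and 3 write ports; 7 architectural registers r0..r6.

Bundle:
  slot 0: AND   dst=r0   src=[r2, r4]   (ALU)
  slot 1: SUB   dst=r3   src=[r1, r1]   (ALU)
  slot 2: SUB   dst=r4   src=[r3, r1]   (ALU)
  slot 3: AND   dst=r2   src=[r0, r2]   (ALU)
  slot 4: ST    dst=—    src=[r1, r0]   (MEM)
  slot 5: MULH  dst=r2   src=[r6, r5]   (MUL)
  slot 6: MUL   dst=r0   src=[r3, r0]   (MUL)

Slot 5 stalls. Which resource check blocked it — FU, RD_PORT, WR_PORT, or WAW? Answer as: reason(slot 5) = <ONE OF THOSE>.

[0] ALU needs rd=2 wr=1: ok; after: ALU=1 MUL=1 MEM=1 BR=1, R=2, W=2
[1] ALU needs rd=1 wr=1: ok; after: ALU=0 MUL=1 MEM=1 BR=1, R=1, W=1
[2] ALU needs rd=2 wr=1: FU; after: ALU=0 MUL=1 MEM=1 BR=1, R=1, W=1
[3] ALU needs rd=2 wr=1: FU; after: ALU=0 MUL=1 MEM=1 BR=1, R=1, W=1
[4] MEM needs rd=2 wr=0: RD_PORT; after: ALU=0 MUL=1 MEM=1 BR=1, R=1, W=1
[5] MUL needs rd=2 wr=1: RD_PORT; after: ALU=0 MUL=1 MEM=1 BR=1, R=1, W=1
[6] MUL needs rd=2 wr=1: RD_PORT; after: ALU=0 MUL=1 MEM=1 BR=1, R=1, W=1

reason(slot 5) = RD_PORT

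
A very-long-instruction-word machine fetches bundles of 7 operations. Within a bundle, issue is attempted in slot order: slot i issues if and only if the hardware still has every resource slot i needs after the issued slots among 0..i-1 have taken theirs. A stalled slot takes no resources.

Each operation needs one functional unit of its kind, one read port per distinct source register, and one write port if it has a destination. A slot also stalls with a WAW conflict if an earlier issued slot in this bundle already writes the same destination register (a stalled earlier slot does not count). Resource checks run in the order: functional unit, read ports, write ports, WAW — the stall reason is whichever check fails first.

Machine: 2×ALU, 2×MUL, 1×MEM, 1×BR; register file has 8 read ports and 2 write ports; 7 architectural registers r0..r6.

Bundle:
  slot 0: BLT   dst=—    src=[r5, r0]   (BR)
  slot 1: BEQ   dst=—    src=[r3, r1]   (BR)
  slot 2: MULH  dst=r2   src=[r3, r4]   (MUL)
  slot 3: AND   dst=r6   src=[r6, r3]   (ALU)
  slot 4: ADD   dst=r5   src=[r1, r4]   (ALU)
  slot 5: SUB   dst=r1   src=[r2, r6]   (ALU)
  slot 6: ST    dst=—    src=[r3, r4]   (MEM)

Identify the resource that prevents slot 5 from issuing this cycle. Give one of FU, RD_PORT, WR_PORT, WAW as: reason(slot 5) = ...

reason(slot 5) = WR_PORT

#0 BR src=r5,r0 dispatched  <A:2 Mu:2 Ld:1 B:0 rd:6 wr:2>
#1 BR src=r3,r1 held:FU  <A:2 Mu:2 Ld:1 B:0 rd:6 wr:2>
#2 MUL src=r3,r4 dispatched  <A:2 Mu:1 Ld:1 B:0 rd:4 wr:1>
#3 ALU src=r6,r3 dispatched  <A:1 Mu:1 Ld:1 B:0 rd:2 wr:0>
#4 ALU src=r1,r4 held:WR_PORT  <A:1 Mu:1 Ld:1 B:0 rd:2 wr:0>
#5 ALU src=r2,r6 held:WR_PORT  <A:1 Mu:1 Ld:1 B:0 rd:2 wr:0>
#6 MEM src=r3,r4 dispatched  <A:1 Mu:1 Ld:0 B:0 rd:0 wr:0>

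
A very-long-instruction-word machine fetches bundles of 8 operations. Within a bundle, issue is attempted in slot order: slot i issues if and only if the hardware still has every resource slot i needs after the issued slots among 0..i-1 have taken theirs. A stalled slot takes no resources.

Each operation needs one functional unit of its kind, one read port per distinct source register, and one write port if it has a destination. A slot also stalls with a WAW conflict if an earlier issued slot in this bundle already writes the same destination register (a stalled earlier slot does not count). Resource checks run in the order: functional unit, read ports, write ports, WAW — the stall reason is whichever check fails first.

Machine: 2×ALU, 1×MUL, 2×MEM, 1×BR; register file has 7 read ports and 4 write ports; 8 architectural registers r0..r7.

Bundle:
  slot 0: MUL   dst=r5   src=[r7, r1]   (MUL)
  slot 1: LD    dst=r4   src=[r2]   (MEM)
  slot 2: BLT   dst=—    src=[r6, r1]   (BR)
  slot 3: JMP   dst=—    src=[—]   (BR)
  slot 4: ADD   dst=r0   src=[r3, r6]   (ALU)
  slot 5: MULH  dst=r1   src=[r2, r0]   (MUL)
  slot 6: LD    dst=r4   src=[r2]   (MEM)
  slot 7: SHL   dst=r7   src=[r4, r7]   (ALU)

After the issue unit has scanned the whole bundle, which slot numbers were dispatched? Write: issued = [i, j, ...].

  0. MUL→r5 ⇒ go  {2A/0Mu/2Ld/1B | 5r 3w}
  1. MEM→r4 ⇒ go  {2A/0Mu/1Ld/1B | 4r 2w}
  2. BR ⇒ go  {2A/0Mu/1Ld/0B | 2r 2w}
  3. BR ⇒ no(FU)  {2A/0Mu/1Ld/0B | 2r 2w}
  4. ALU→r0 ⇒ go  {1A/0Mu/1Ld/0B | 0r 1w}
  5. MUL→r1 ⇒ no(FU)  {1A/0Mu/1Ld/0B | 0r 1w}
  6. MEM→r4 ⇒ no(RD_PORT)  {1A/0Mu/1Ld/0B | 0r 1w}
  7. ALU→r7 ⇒ no(RD_PORT)  {1A/0Mu/1Ld/0B | 0r 1w}

issued = [0, 1, 2, 4]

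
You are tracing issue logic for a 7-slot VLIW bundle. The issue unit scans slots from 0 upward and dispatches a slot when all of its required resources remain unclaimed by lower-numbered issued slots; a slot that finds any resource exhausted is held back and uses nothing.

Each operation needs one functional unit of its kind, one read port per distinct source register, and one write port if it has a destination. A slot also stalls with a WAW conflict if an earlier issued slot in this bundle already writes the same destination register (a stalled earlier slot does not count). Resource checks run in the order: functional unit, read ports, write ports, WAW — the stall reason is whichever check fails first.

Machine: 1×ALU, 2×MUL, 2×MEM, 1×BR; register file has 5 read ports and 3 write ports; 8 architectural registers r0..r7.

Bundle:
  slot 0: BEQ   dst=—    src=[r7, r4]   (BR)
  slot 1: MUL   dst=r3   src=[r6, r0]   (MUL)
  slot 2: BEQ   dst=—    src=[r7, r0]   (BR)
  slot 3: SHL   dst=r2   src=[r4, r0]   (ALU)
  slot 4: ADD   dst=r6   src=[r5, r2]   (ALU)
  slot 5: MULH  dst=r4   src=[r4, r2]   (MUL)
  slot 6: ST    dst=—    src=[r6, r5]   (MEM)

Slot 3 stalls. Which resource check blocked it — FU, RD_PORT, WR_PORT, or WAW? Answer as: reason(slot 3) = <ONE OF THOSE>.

reason(slot 3) = RD_PORT

slot 0 (BR): ISSUE — free A1,Mu2,Ld2,B0 rp3 wp3
slot 1 (MUL): ISSUE — free A1,Mu1,Ld2,B0 rp1 wp2
slot 2 (BR): stall FU — free A1,Mu1,Ld2,B0 rp1 wp2
slot 3 (ALU): stall RD_PORT — free A1,Mu1,Ld2,B0 rp1 wp2
slot 4 (ALU): stall RD_PORT — free A1,Mu1,Ld2,B0 rp1 wp2
slot 5 (MUL): stall RD_PORT — free A1,Mu1,Ld2,B0 rp1 wp2
slot 6 (MEM): stall RD_PORT — free A1,Mu1,Ld2,B0 rp1 wp2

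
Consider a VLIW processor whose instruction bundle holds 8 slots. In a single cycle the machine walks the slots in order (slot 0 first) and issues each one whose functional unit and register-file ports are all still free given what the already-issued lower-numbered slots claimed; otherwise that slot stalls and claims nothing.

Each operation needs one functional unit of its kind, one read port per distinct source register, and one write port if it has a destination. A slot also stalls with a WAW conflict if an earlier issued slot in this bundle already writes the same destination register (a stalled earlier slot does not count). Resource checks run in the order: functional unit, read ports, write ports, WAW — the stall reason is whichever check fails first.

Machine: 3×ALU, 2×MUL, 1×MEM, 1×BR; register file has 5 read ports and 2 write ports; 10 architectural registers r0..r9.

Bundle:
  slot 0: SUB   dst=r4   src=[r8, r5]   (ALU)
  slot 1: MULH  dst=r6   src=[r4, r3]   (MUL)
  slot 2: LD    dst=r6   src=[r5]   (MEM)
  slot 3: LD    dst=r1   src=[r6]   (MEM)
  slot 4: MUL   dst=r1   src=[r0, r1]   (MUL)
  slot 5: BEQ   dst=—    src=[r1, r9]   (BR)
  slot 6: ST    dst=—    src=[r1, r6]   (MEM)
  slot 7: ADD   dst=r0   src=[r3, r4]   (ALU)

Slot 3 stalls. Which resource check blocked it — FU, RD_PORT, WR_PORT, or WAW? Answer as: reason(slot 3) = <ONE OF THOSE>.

  0. ALU→r4 ⇒ go  {2A/2Mu/1Ld/1B | 3r 1w}
  1. MUL→r6 ⇒ go  {2A/1Mu/1Ld/1B | 1r 0w}
  2. MEM→r6 ⇒ no(WR_PORT)  {2A/1Mu/1Ld/1B | 1r 0w}
  3. MEM→r1 ⇒ no(WR_PORT)  {2A/1Mu/1Ld/1B | 1r 0w}
  4. MUL→r1 ⇒ no(RD_PORT)  {2A/1Mu/1Ld/1B | 1r 0w}
  5. BR ⇒ no(RD_PORT)  {2A/1Mu/1Ld/1B | 1r 0w}
  6. MEM ⇒ no(RD_PORT)  {2A/1Mu/1Ld/1B | 1r 0w}
  7. ALU→r0 ⇒ no(RD_PORT)  {2A/1Mu/1Ld/1B | 1r 0w}

reason(slot 3) = WR_PORT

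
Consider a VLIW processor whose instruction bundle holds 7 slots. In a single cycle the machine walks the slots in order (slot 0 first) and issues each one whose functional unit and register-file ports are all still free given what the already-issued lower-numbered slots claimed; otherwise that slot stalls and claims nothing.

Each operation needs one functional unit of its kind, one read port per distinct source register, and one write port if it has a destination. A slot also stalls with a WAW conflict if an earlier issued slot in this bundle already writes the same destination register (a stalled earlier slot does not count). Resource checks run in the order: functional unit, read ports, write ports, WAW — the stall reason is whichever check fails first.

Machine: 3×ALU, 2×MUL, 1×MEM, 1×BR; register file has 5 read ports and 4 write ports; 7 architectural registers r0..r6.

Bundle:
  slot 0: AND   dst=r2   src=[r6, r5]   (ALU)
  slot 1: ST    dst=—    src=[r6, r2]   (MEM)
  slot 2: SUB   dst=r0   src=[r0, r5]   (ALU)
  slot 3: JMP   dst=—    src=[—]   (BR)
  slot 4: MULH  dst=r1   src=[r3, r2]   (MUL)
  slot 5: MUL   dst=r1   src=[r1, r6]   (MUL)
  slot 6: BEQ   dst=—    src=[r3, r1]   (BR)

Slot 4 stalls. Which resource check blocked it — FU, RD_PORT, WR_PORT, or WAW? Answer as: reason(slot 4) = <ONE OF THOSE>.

[0] ALU needs rd=2 wr=1: ok; after: ALU=2 MUL=2 MEM=1 BR=1, R=3, W=3
[1] MEM needs rd=2 wr=0: ok; after: ALU=2 MUL=2 MEM=0 BR=1, R=1, W=3
[2] ALU needs rd=2 wr=1: RD_PORT; after: ALU=2 MUL=2 MEM=0 BR=1, R=1, W=3
[3] BR needs rd=0 wr=0: ok; after: ALU=2 MUL=2 MEM=0 BR=0, R=1, W=3
[4] MUL needs rd=2 wr=1: RD_PORT; after: ALU=2 MUL=2 MEM=0 BR=0, R=1, W=3
[5] MUL needs rd=2 wr=1: RD_PORT; after: ALU=2 MUL=2 MEM=0 BR=0, R=1, W=3
[6] BR needs rd=2 wr=0: FU; after: ALU=2 MUL=2 MEM=0 BR=0, R=1, W=3

reason(slot 4) = RD_PORT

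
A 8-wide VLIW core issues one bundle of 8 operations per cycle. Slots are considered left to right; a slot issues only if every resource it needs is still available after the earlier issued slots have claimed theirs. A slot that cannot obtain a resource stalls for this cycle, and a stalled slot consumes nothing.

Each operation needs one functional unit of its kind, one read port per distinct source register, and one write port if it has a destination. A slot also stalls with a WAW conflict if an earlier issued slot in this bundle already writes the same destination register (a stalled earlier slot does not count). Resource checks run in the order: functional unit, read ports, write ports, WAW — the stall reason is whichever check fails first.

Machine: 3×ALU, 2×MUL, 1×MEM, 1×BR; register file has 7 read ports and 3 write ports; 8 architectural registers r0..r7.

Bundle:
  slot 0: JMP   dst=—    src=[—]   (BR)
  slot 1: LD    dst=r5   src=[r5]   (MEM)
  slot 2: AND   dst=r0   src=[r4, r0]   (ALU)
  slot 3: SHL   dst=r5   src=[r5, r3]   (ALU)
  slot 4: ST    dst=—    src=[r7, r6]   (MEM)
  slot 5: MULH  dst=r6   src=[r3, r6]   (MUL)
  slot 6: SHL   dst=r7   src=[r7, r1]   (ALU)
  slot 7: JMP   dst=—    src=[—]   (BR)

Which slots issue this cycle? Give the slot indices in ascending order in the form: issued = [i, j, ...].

#0 BR src=- dispatched  <A:3 Mu:2 Ld:1 B:0 rd:7 wr:3>
#1 MEM src=r5 dispatched  <A:3 Mu:2 Ld:0 B:0 rd:6 wr:2>
#2 ALU src=r4,r0 dispatched  <A:2 Mu:2 Ld:0 B:0 rd:4 wr:1>
#3 ALU src=r5,r3 held:WAW  <A:2 Mu:2 Ld:0 B:0 rd:4 wr:1>
#4 MEM src=r7,r6 held:FU  <A:2 Mu:2 Ld:0 B:0 rd:4 wr:1>
#5 MUL src=r3,r6 dispatched  <A:2 Mu:1 Ld:0 B:0 rd:2 wr:0>
#6 ALU src=r7,r1 held:WR_PORT  <A:2 Mu:1 Ld:0 B:0 rd:2 wr:0>
#7 BR src=- held:FU  <A:2 Mu:1 Ld:0 B:0 rd:2 wr:0>

issued = [0, 1, 2, 5]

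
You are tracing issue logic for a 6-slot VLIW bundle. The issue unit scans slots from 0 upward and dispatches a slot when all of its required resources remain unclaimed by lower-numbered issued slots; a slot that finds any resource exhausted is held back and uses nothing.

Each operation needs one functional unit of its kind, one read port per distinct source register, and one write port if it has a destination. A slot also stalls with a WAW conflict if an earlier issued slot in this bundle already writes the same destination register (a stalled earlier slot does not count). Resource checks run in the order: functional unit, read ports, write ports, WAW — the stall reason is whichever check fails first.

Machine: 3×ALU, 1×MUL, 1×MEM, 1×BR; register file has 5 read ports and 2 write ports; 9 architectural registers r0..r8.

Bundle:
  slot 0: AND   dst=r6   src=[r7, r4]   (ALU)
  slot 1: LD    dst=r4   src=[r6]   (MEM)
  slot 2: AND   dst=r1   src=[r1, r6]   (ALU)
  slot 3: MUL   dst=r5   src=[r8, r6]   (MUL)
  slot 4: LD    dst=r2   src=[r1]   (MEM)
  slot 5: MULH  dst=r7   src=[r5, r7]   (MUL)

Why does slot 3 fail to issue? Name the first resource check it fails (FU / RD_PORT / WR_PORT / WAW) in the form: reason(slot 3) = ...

reason(slot 3) = WR_PORT

  0. ALU→r6 ⇒ go  {2A/1Mu/1Ld/1B | 3r 1w}
  1. MEM→r4 ⇒ go  {2A/1Mu/0Ld/1B | 2r 0w}
  2. ALU→r1 ⇒ no(WR_PORT)  {2A/1Mu/0Ld/1B | 2r 0w}
  3. MUL→r5 ⇒ no(WR_PORT)  {2A/1Mu/0Ld/1B | 2r 0w}
  4. MEM→r2 ⇒ no(FU)  {2A/1Mu/0Ld/1B | 2r 0w}
  5. MUL→r7 ⇒ no(WR_PORT)  {2A/1Mu/0Ld/1B | 2r 0w}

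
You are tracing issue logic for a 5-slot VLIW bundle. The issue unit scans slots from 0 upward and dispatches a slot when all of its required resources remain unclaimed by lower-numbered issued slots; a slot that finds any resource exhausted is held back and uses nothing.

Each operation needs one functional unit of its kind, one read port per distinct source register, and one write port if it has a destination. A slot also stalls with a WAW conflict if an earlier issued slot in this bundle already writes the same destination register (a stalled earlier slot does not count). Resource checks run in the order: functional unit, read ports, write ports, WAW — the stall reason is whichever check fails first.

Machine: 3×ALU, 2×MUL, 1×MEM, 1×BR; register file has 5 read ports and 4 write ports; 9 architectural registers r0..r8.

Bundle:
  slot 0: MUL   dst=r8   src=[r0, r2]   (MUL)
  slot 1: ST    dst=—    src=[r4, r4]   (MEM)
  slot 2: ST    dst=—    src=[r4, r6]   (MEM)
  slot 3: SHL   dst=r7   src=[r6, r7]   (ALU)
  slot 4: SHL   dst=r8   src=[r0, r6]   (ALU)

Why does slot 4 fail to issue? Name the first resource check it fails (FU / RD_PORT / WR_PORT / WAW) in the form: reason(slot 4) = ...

reason(slot 4) = RD_PORT

(0) want 1×MUL +2rd +1wr — yes → AL3|MU1|ME1|BR1|rd3|wr3
(1) want 1×MEM +1rd +0wr — yes → AL3|MU1|ME0|BR1|rd2|wr3
(2) want 1×MEM +2rd +0wr — FU → AL3|MU1|ME0|BR1|rd2|wr3
(3) want 1×ALU +2rd +1wr — yes → AL2|MU1|ME0|BR1|rd0|wr2
(4) want 1×ALU +2rd +1wr — RD_PORT → AL2|MU1|ME0|BR1|rd0|wr2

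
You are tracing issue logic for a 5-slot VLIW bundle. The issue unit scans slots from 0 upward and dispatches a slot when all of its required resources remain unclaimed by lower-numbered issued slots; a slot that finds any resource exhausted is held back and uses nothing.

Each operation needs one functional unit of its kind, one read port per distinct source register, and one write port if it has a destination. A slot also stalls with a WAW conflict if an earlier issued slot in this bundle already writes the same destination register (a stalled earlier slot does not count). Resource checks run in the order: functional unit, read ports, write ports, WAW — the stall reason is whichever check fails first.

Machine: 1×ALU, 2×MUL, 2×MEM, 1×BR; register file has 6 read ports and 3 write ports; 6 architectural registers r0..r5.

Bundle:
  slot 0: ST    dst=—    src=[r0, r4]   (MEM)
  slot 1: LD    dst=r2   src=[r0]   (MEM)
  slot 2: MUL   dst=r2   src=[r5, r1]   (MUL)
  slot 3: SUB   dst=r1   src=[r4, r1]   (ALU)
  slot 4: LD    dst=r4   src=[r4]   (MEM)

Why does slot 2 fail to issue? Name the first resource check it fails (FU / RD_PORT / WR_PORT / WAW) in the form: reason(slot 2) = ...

reason(slot 2) = WAW

#0 MEM src=r0,r4 dispatched  <A:1 Mu:2 Ld:1 B:1 rd:4 wr:3>
#1 MEM src=r0 dispatched  <A:1 Mu:2 Ld:0 B:1 rd:3 wr:2>
#2 MUL src=r5,r1 held:WAW  <A:1 Mu:2 Ld:0 B:1 rd:3 wr:2>
#3 ALU src=r4,r1 dispatched  <A:0 Mu:2 Ld:0 B:1 rd:1 wr:1>
#4 MEM src=r4 held:FU  <A:0 Mu:2 Ld:0 B:1 rd:1 wr:1>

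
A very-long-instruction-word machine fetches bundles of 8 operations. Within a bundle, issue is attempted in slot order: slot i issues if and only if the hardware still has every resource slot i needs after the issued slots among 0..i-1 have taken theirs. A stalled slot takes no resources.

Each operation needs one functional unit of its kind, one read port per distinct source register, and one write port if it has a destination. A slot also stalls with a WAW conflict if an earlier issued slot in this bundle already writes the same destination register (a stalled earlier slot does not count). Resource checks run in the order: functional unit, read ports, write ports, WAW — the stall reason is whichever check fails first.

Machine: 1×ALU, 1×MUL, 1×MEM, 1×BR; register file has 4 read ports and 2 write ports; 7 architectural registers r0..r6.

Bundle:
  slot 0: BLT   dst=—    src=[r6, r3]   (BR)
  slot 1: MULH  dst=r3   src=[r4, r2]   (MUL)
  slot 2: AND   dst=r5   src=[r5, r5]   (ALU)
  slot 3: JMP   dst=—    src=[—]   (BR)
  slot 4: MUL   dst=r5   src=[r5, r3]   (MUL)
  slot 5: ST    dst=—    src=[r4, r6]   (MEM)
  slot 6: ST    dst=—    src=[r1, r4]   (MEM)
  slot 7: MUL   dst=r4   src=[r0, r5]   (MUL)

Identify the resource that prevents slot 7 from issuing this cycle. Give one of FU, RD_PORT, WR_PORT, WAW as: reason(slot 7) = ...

reason(slot 7) = FU

slot 0 (BR): ISSUE — free A1,Mu1,Ld1,B0 rp2 wp2
slot 1 (MUL): ISSUE — free A1,Mu0,Ld1,B0 rp0 wp1
slot 2 (ALU): stall RD_PORT — free A1,Mu0,Ld1,B0 rp0 wp1
slot 3 (BR): stall FU — free A1,Mu0,Ld1,B0 rp0 wp1
slot 4 (MUL): stall FU — free A1,Mu0,Ld1,B0 rp0 wp1
slot 5 (MEM): stall RD_PORT — free A1,Mu0,Ld1,B0 rp0 wp1
slot 6 (MEM): stall RD_PORT — free A1,Mu0,Ld1,B0 rp0 wp1
slot 7 (MUL): stall FU — free A1,Mu0,Ld1,B0 rp0 wp1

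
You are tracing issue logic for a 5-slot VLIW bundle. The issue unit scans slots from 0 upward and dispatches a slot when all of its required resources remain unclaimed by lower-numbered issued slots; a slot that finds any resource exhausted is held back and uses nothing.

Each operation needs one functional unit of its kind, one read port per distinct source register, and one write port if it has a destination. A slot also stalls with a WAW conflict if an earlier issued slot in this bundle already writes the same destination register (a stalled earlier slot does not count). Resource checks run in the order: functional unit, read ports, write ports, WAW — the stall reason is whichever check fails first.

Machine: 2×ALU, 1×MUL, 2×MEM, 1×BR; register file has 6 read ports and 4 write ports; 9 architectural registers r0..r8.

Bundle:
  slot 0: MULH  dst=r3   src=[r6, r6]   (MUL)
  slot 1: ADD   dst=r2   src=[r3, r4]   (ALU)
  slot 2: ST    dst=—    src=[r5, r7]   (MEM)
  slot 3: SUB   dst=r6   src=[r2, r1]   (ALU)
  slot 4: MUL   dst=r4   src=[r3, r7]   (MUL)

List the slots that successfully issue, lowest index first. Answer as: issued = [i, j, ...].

issued = [0, 1, 2]

(0) want 1×MUL +1rd +1wr — yes → AL2|MU0|ME2|BR1|rd5|wr3
(1) want 1×ALU +2rd +1wr — yes → AL1|MU0|ME2|BR1|rd3|wr2
(2) want 1×MEM +2rd +0wr — yes → AL1|MU0|ME1|BR1|rd1|wr2
(3) want 1×ALU +2rd +1wr — RD_PORT → AL1|MU0|ME1|BR1|rd1|wr2
(4) want 1×MUL +2rd +1wr — FU → AL1|MU0|ME1|BR1|rd1|wr2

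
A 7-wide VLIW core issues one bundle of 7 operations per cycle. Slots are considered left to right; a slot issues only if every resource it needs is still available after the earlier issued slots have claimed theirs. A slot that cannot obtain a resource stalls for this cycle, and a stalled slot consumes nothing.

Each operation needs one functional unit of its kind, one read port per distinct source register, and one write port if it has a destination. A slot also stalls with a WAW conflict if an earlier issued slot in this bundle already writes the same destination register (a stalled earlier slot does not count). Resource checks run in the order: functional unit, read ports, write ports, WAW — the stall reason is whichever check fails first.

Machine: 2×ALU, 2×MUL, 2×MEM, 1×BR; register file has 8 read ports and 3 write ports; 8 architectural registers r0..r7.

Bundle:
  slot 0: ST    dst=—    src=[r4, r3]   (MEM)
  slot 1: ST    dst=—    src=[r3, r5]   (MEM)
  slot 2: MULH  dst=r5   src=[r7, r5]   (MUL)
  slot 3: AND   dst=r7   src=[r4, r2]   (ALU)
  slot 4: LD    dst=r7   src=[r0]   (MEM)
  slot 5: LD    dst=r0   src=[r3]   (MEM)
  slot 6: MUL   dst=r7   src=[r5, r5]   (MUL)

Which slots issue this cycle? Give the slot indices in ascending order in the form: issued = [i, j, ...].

  0. MEM ⇒ go  {2A/2Mu/1Ld/1B | 6r 3w}
  1. MEM ⇒ go  {2A/2Mu/0Ld/1B | 4r 3w}
  2. MUL→r5 ⇒ go  {2A/1Mu/0Ld/1B | 2r 2w}
  3. ALU→r7 ⇒ go  {1A/1Mu/0Ld/1B | 0r 1w}
  4. MEM→r7 ⇒ no(FU)  {1A/1Mu/0Ld/1B | 0r 1w}
  5. MEM→r0 ⇒ no(FU)  {1A/1Mu/0Ld/1B | 0r 1w}
  6. MUL→r7 ⇒ no(RD_PORT)  {1A/1Mu/0Ld/1B | 0r 1w}

issued = [0, 1, 2, 3]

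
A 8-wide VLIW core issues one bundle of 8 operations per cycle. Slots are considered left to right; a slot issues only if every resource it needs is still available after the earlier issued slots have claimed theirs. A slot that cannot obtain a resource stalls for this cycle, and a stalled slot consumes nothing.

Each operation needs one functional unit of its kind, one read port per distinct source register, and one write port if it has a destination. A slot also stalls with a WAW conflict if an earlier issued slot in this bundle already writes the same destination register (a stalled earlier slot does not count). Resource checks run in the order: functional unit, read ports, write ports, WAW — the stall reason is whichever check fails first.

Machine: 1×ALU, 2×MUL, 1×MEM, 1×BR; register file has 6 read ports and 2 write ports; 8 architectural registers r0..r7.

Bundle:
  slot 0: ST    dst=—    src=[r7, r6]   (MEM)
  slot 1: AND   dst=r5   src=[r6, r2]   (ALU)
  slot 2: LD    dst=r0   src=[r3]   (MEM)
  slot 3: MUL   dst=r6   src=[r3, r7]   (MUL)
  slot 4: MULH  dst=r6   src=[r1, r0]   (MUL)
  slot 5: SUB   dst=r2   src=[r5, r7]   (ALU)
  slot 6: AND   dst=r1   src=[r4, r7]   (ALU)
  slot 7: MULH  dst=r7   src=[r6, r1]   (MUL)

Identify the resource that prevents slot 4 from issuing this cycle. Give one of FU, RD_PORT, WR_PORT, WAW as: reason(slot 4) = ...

reason(slot 4) = RD_PORT

(0) want 1×MEM +2rd +0wr — yes → AL1|MU2|ME0|BR1|rd4|wr2
(1) want 1×ALU +2rd +1wr — yes → AL0|MU2|ME0|BR1|rd2|wr1
(2) want 1×MEM +1rd +1wr — FU → AL0|MU2|ME0|BR1|rd2|wr1
(3) want 1×MUL +2rd +1wr — yes → AL0|MU1|ME0|BR1|rd0|wr0
(4) want 1×MUL +2rd +1wr — RD_PORT → AL0|MU1|ME0|BR1|rd0|wr0
(5) want 1×ALU +2rd +1wr — FU → AL0|MU1|ME0|BR1|rd0|wr0
(6) want 1×ALU +2rd +1wr — FU → AL0|MU1|ME0|BR1|rd0|wr0
(7) want 1×MUL +2rd +1wr — RD_PORT → AL0|MU1|ME0|BR1|rd0|wr0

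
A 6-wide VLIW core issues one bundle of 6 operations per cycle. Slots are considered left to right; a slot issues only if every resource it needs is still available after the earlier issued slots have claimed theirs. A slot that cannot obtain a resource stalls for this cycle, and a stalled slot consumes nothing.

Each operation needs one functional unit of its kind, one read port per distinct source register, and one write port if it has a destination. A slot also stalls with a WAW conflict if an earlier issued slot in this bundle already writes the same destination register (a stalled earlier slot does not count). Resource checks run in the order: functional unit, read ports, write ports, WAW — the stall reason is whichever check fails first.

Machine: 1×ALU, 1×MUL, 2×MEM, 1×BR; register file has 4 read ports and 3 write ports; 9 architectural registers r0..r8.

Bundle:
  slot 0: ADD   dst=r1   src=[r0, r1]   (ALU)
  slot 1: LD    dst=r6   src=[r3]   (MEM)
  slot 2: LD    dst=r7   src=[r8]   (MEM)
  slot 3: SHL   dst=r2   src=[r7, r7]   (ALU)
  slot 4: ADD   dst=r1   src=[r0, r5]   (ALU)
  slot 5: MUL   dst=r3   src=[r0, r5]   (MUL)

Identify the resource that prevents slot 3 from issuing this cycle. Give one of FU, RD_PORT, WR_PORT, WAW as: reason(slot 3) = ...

#0 ALU src=r0,r1 dispatched  <A:0 Mu:1 Ld:2 B:1 rd:2 wr:2>
#1 MEM src=r3 dispatched  <A:0 Mu:1 Ld:1 B:1 rd:1 wr:1>
#2 MEM src=r8 dispatched  <A:0 Mu:1 Ld:0 B:1 rd:0 wr:0>
#3 ALU src=r7,r7 held:FU  <A:0 Mu:1 Ld:0 B:1 rd:0 wr:0>
#4 ALU src=r0,r5 held:FU  <A:0 Mu:1 Ld:0 B:1 rd:0 wr:0>
#5 MUL src=r0,r5 held:RD_PORT  <A:0 Mu:1 Ld:0 B:1 rd:0 wr:0>

reason(slot 3) = FU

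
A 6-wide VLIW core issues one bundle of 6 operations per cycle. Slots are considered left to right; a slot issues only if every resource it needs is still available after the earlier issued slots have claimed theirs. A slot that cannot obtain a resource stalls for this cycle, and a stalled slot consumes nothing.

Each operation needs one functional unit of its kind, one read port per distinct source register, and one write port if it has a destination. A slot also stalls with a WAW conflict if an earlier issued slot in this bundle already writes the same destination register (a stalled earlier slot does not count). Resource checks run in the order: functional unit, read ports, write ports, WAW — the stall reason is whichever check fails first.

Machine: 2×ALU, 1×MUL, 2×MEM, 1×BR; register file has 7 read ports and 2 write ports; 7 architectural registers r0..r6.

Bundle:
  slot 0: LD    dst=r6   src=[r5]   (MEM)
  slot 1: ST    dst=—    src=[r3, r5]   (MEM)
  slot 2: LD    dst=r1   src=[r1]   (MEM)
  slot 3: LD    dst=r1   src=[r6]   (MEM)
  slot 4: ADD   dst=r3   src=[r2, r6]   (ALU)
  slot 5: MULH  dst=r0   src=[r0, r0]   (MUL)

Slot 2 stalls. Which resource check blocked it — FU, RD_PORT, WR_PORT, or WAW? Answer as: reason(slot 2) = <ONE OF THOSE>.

reason(slot 2) = FU

slot 0 (MEM): ISSUE — free A2,Mu1,Ld1,B1 rp6 wp1
slot 1 (MEM): ISSUE — free A2,Mu1,Ld0,B1 rp4 wp1
slot 2 (MEM): stall FU — free A2,Mu1,Ld0,B1 rp4 wp1
slot 3 (MEM): stall FU — free A2,Mu1,Ld0,B1 rp4 wp1
slot 4 (ALU): ISSUE — free A1,Mu1,Ld0,B1 rp2 wp0
slot 5 (MUL): stall WR_PORT — free A1,Mu1,Ld0,B1 rp2 wp0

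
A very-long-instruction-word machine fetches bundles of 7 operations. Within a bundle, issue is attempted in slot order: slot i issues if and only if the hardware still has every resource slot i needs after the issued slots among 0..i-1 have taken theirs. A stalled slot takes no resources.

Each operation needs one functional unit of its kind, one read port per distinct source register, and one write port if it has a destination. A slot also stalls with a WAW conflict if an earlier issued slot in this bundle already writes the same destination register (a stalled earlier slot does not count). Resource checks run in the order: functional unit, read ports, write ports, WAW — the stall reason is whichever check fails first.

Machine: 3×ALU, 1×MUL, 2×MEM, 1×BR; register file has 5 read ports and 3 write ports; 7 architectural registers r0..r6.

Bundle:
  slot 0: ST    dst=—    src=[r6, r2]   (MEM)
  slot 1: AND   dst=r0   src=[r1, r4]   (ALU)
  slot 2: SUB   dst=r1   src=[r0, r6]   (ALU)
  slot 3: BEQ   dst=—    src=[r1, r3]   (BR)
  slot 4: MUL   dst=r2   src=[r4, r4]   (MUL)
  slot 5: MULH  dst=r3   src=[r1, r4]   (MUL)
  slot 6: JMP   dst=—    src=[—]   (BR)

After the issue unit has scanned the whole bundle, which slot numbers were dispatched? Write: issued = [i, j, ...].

[0] MEM needs rd=2 wr=0: ok; after: ALU=3 MUL=1 MEM=1 BR=1, R=3, W=3
[1] ALU needs rd=2 wr=1: ok; after: ALU=2 MUL=1 MEM=1 BR=1, R=1, W=2
[2] ALU needs rd=2 wr=1: RD_PORT; after: ALU=2 MUL=1 MEM=1 BR=1, R=1, W=2
[3] BR needs rd=2 wr=0: RD_PORT; after: ALU=2 MUL=1 MEM=1 BR=1, R=1, W=2
[4] MUL needs rd=1 wr=1: ok; after: ALU=2 MUL=0 MEM=1 BR=1, R=0, W=1
[5] MUL needs rd=2 wr=1: FU; after: ALU=2 MUL=0 MEM=1 BR=1, R=0, W=1
[6] BR needs rd=0 wr=0: ok; after: ALU=2 MUL=0 MEM=1 BR=0, R=0, W=1

issued = [0, 1, 4, 6]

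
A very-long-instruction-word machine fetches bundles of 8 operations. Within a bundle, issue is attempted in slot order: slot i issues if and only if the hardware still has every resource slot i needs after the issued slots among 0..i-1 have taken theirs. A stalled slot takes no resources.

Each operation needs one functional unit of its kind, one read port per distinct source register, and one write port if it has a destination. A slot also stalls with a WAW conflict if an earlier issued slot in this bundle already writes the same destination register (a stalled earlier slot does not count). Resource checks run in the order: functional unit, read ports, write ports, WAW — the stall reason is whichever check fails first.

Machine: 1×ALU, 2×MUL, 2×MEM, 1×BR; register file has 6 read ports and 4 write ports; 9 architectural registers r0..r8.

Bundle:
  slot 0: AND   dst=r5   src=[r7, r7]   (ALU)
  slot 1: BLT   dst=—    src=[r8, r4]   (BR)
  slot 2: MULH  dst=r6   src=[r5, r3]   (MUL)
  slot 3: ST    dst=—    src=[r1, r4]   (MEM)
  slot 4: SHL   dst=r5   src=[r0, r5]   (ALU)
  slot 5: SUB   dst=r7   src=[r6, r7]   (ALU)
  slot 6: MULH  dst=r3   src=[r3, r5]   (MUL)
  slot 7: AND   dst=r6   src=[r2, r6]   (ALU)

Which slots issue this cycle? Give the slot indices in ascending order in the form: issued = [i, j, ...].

[0] ALU needs rd=1 wr=1: ok; after: ALU=0 MUL=2 MEM=2 BR=1, R=5, W=3
[1] BR needs rd=2 wr=0: ok; after: ALU=0 MUL=2 MEM=2 BR=0, R=3, W=3
[2] MUL needs rd=2 wr=1: ok; after: ALU=0 MUL=1 MEM=2 BR=0, R=1, W=2
[3] MEM needs rd=2 wr=0: RD_PORT; after: ALU=0 MUL=1 MEM=2 BR=0, R=1, W=2
[4] ALU needs rd=2 wr=1: FU; after: ALU=0 MUL=1 MEM=2 BR=0, R=1, W=2
[5] ALU needs rd=2 wr=1: FU; after: ALU=0 MUL=1 MEM=2 BR=0, R=1, W=2
[6] MUL needs rd=2 wr=1: RD_PORT; after: ALU=0 MUL=1 MEM=2 BR=0, R=1, W=2
[7] ALU needs rd=2 wr=1: FU; after: ALU=0 MUL=1 MEM=2 BR=0, R=1, W=2

issued = [0, 1, 2]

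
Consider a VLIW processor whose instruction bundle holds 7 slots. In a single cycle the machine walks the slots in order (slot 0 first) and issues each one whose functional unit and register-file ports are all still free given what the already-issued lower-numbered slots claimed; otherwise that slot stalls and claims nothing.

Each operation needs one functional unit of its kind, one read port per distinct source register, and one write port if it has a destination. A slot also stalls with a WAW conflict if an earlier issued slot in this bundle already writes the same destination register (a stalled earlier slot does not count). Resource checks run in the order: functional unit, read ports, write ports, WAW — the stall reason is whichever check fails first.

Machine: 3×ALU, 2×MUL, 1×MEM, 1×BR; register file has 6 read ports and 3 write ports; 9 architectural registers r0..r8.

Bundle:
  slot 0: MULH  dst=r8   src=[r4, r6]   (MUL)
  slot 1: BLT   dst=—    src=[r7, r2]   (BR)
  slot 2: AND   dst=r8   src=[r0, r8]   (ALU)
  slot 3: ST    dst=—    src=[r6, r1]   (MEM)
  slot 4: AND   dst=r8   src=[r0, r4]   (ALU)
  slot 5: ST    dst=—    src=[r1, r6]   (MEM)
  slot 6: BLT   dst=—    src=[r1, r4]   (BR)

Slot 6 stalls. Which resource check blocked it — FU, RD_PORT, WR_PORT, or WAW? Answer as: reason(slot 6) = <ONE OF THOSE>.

reason(slot 6) = FU

  0. MUL→r8 ⇒ go  {3A/1Mu/1Ld/1B | 4r 2w}
  1. BR ⇒ go  {3A/1Mu/1Ld/0B | 2r 2w}
  2. ALU→r8 ⇒ no(WAW)  {3A/1Mu/1Ld/0B | 2r 2w}
  3. MEM ⇒ go  {3A/1Mu/0Ld/0B | 0r 2w}
  4. ALU→r8 ⇒ no(RD_PORT)  {3A/1Mu/0Ld/0B | 0r 2w}
  5. MEM ⇒ no(FU)  {3A/1Mu/0Ld/0B | 0r 2w}
  6. BR ⇒ no(FU)  {3A/1Mu/0Ld/0B | 0r 2w}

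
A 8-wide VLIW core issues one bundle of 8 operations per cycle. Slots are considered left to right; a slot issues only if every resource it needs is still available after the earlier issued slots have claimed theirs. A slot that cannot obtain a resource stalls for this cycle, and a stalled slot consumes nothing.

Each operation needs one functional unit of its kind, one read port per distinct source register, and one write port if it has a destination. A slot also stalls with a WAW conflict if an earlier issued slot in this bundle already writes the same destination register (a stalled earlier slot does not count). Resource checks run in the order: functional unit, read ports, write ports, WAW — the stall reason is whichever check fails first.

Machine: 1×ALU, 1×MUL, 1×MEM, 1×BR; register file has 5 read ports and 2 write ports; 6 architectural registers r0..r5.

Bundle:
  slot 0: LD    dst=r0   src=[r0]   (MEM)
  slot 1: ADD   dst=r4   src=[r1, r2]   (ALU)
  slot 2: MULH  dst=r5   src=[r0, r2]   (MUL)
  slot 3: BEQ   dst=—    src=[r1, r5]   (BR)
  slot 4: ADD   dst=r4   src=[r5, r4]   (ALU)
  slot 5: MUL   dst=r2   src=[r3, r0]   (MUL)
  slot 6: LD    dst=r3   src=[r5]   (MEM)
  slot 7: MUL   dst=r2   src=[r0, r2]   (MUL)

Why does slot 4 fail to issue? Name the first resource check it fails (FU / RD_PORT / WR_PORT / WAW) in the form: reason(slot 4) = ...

reason(slot 4) = FU

  0. MEM→r0 ⇒ go  {1A/1Mu/0Ld/1B | 4r 1w}
  1. ALU→r4 ⇒ go  {0A/1Mu/0Ld/1B | 2r 0w}
  2. MUL→r5 ⇒ no(WR_PORT)  {0A/1Mu/0Ld/1B | 2r 0w}
  3. BR ⇒ go  {0A/1Mu/0Ld/0B | 0r 0w}
  4. ALU→r4 ⇒ no(FU)  {0A/1Mu/0Ld/0B | 0r 0w}
  5. MUL→r2 ⇒ no(RD_PORT)  {0A/1Mu/0Ld/0B | 0r 0w}
  6. MEM→r3 ⇒ no(FU)  {0A/1Mu/0Ld/0B | 0r 0w}
  7. MUL→r2 ⇒ no(RD_PORT)  {0A/1Mu/0Ld/0B | 0r 0w}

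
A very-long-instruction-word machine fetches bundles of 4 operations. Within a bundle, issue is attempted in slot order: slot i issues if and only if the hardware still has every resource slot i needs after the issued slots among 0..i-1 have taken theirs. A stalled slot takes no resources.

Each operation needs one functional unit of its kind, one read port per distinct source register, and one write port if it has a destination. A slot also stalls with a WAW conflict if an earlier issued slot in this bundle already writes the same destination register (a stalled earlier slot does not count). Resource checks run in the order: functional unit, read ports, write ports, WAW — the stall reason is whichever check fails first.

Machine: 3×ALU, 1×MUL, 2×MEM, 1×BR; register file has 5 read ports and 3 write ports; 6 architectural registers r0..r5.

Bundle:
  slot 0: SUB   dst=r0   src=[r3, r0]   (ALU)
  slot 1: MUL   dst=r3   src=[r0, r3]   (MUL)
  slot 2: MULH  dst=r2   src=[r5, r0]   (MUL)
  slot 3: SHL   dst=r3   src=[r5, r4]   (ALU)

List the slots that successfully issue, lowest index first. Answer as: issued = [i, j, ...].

issued = [0, 1]

slot 0 (ALU): ISSUE — free A2,Mu1,Ld2,B1 rp3 wp2
slot 1 (MUL): ISSUE — free A2,Mu0,Ld2,B1 rp1 wp1
slot 2 (MUL): stall FU — free A2,Mu0,Ld2,B1 rp1 wp1
slot 3 (ALU): stall RD_PORT — free A2,Mu0,Ld2,B1 rp1 wp1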